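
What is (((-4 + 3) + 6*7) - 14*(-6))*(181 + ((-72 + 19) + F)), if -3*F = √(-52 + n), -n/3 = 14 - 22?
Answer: 16000 - 250*I*√7/3 ≈ 16000.0 - 220.48*I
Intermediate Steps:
n = 24 (n = -3*(14 - 22) = -3*(-8) = 24)
F = -2*I*√7/3 (F = -√(-52 + 24)/3 = -2*I*√7/3 ≈ -1.7638*I)
(((-4 + 3) + 6*7) - 14*(-6))*(181 + ((-72 + 19) + F)) = (((-4 + 3) + 6*7) - 14*(-6))*(181 + ((-72 + 19) - 2*I*√7/3)) = ((-1 + 42) + 84)*(181 + (-53 - 2*I*√7/3)) = (41 + 84)*(128 - 2*I*√7/3) = 125*(128 - 2*I*√7/3) = 16000 - 250*I*√7/3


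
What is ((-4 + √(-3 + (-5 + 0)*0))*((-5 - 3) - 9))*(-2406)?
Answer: -163608 + 40902*I*√3 ≈ -1.6361e+5 + 70844.0*I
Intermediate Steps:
((-4 + √(-3 + (-5 + 0)*0))*((-5 - 3) - 9))*(-2406) = ((-4 + √(-3 - 5*0))*(-8 - 9))*(-2406) = ((-4 + √(-3 + 0))*(-17))*(-2406) = ((-4 + √(-3))*(-17))*(-2406) = ((-4 + I*√3)*(-17))*(-2406) = (68 - 17*I*√3)*(-2406) = -163608 + 40902*I*√3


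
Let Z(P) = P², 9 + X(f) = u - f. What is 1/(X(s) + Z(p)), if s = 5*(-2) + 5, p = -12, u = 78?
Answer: 1/218 ≈ 0.0045872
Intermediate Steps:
s = -5 (s = -10 + 5 = -5)
X(f) = 69 - f (X(f) = -9 + (78 - f) = 69 - f)
1/(X(s) + Z(p)) = 1/((69 - 1*(-5)) + (-12)²) = 1/((69 + 5) + 144) = 1/(74 + 144) = 1/218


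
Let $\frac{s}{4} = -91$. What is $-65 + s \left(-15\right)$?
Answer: $5395$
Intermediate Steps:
$s = -364$ ($s = 4 \left(-91\right) = -364$)
$-65 + s \left(-15\right) = -65 - -5460 = -65 + 5460 = 5395$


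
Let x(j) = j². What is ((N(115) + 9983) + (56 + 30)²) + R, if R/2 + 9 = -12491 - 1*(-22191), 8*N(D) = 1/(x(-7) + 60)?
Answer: 32055593/872 ≈ 36761.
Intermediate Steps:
N(D) = 1/872 (N(D) = 1/(8*((-7)² + 60)) = 1/(8*(49 + 60)) = (⅛)/109 = (⅛)*(1/109) = 1/872)
R = 19382 (R = -18 + 2*(-12491 - 1*(-22191)) = -18 + 2*(-12491 + 22191) = -18 + 2*9700 = -18 + 19400 = 19382)
((N(115) + 9983) + (56 + 30)²) + R = ((1/872 + 9983) + (56 + 30)²) + 19382 = (8705177/872 + 86²) + 19382 = (8705177/872 + 7396) + 19382 = 15154489/872 + 19382 = 32055593/872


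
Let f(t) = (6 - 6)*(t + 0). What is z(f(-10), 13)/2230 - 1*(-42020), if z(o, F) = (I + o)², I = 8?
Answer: 46852332/1115 ≈ 42020.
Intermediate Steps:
f(t) = 0 (f(t) = 0*t = 0)
z(o, F) = (8 + o)²
z(f(-10), 13)/2230 - 1*(-42020) = (8 + 0)²/2230 - 1*(-42020) = 8²*(1/2230) + 42020 = 64*(1/2230) + 42020 = 32/1115 + 42020 = 46852332/1115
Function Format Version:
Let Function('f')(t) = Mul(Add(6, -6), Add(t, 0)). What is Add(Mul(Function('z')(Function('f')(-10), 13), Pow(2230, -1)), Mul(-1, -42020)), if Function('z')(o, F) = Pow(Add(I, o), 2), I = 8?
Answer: Rational(46852332, 1115) ≈ 42020.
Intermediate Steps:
Function('f')(t) = 0 (Function('f')(t) = Mul(0, t) = 0)
Function('z')(o, F) = Pow(Add(8, o), 2)
Add(Mul(Function('z')(Function('f')(-10), 13), Pow(2230, -1)), Mul(-1, -42020)) = Add(Mul(Pow(Add(8, 0), 2), Pow(2230, -1)), Mul(-1, -42020)) = Add(Mul(Pow(8, 2), Rational(1, 2230)), 42020) = Add(Mul(64, Rational(1, 2230)), 42020) = Add(Rational(32, 1115), 42020) = Rational(46852332, 1115)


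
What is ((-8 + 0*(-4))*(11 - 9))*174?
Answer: -2784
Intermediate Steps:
((-8 + 0*(-4))*(11 - 9))*174 = ((-8 + 0)*2)*174 = -8*2*174 = -16*174 = -2784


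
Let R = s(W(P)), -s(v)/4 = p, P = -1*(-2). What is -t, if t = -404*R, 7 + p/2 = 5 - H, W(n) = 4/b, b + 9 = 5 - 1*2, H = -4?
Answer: -6464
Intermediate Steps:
P = 2
b = -6 (b = -9 + (5 - 1*2) = -9 + (5 - 2) = -9 + 3 = -6)
W(n) = -⅔ (W(n) = 4/(-6) = 4*(-⅙) = -⅔)
p = 4 (p = -14 + 2*(5 - 1*(-4)) = -14 + 2*(5 + 4) = -14 + 2*9 = -14 + 18 = 4)
s(v) = -16 (s(v) = -4*4 = -16)
R = -16
t = 6464 (t = -404*(-16) = 6464)
-t = -1*6464 = -6464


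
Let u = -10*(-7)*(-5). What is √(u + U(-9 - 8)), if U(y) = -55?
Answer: 9*I*√5 ≈ 20.125*I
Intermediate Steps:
u = -350 (u = 70*(-5) = -350)
√(u + U(-9 - 8)) = √(-350 - 55) = √(-405) = 9*I*√5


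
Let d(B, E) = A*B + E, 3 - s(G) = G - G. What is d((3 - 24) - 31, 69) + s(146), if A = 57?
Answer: -2892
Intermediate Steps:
s(G) = 3 (s(G) = 3 - (G - G) = 3 - 1*0 = 3 + 0 = 3)
d(B, E) = E + 57*B (d(B, E) = 57*B + E = E + 57*B)
d((3 - 24) - 31, 69) + s(146) = (69 + 57*((3 - 24) - 31)) + 3 = (69 + 57*(-21 - 31)) + 3 = (69 + 57*(-52)) + 3 = (69 - 2964) + 3 = -2895 + 3 = -2892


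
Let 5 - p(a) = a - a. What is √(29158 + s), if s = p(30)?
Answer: √29163 ≈ 170.77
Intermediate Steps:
p(a) = 5 (p(a) = 5 - (a - a) = 5 - 1*0 = 5 + 0 = 5)
s = 5
√(29158 + s) = √(29158 + 5) = √29163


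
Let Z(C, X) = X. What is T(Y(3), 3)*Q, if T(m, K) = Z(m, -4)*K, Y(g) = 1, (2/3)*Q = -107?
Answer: 1926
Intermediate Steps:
Q = -321/2 (Q = (3/2)*(-107) = -321/2 ≈ -160.50)
T(m, K) = -4*K
T(Y(3), 3)*Q = -4*3*(-321/2) = -12*(-321/2) = 1926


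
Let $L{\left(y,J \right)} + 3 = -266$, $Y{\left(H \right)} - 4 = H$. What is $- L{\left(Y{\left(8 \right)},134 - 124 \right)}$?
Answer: $269$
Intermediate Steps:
$Y{\left(H \right)} = 4 + H$
$L{\left(y,J \right)} = -269$ ($L{\left(y,J \right)} = -3 - 266 = -269$)
$- L{\left(Y{\left(8 \right)},134 - 124 \right)} = \left(-1\right) \left(-269\right) = 269$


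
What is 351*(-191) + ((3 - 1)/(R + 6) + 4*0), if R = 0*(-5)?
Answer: -201122/3 ≈ -67041.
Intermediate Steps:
R = 0
351*(-191) + ((3 - 1)/(R + 6) + 4*0) = 351*(-191) + ((3 - 1)/(0 + 6) + 4*0) = -67041 + (2/6 + 0) = -67041 + (2*(⅙) + 0) = -67041 + (⅓ + 0) = -67041 + ⅓ = -201122/3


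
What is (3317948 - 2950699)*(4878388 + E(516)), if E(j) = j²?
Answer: 1889365364356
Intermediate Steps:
(3317948 - 2950699)*(4878388 + E(516)) = (3317948 - 2950699)*(4878388 + 516²) = 367249*(4878388 + 266256) = 367249*5144644 = 1889365364356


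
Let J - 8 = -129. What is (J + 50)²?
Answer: 5041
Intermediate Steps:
J = -121 (J = 8 - 129 = -121)
(J + 50)² = (-121 + 50)² = (-71)² = 5041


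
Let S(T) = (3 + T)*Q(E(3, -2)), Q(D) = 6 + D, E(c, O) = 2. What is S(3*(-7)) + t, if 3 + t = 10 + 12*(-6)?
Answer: -209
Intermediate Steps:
t = -65 (t = -3 + (10 + 12*(-6)) = -3 + (10 - 72) = -3 - 62 = -65)
S(T) = 24 + 8*T (S(T) = (3 + T)*(6 + 2) = (3 + T)*8 = 24 + 8*T)
S(3*(-7)) + t = (24 + 8*(3*(-7))) - 65 = (24 + 8*(-21)) - 65 = (24 - 168) - 65 = -144 - 65 = -209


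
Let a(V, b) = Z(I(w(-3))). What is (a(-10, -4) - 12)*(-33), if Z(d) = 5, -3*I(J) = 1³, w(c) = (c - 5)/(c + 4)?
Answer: 231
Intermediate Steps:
w(c) = (-5 + c)/(4 + c)
I(J) = -⅓ (I(J) = -⅓*1³ = -⅓*1 = -⅓)
a(V, b) = 5
(a(-10, -4) - 12)*(-33) = (5 - 12)*(-33) = -7*(-33) = 231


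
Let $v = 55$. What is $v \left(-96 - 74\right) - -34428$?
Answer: $25078$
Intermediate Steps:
$v \left(-96 - 74\right) - -34428 = 55 \left(-96 - 74\right) - -34428 = 55 \left(-170\right) + 34428 = -9350 + 34428 = 25078$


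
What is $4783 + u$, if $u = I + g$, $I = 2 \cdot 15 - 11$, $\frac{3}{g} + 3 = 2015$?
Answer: $\frac{9661627}{2012} \approx 4802.0$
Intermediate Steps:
$g = \frac{3}{2012}$ ($g = \frac{3}{-3 + 2015} = \frac{3}{2012} \approx 0.0014911$)
$I = 19$ ($I = 30 - 11 = 19$)
$u = \frac{38231}{2012}$ ($u = 19 + \frac{3}{2012} = \frac{38231}{2012} \approx 19.001$)
$4783 + u = 4783 + \frac{38231}{2012} = \frac{9661627}{2012}$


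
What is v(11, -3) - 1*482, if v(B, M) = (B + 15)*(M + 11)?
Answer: -274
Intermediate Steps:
v(B, M) = (11 + M)*(15 + B) (v(B, M) = (15 + B)*(11 + M) = (11 + M)*(15 + B))
v(11, -3) - 1*482 = (165 + 11*11 + 15*(-3) + 11*(-3)) - 1*482 = (165 + 121 - 45 - 33) - 482 = 208 - 482 = -274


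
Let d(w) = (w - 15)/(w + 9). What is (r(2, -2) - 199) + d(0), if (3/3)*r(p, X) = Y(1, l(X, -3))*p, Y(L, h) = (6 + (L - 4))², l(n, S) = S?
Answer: -548/3 ≈ -182.67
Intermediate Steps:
Y(L, h) = (2 + L)² (Y(L, h) = (6 + (-4 + L))² = (2 + L)²)
r(p, X) = 9*p (r(p, X) = (2 + 1)²*p = 3²*p = 9*p)
d(w) = (-15 + w)/(9 + w)
(r(2, -2) - 199) + d(0) = (9*2 - 199) + (-15 + 0)/(9 + 0) = (18 - 199) - 15/9 = -181 + (⅑)*(-15) = -181 - 5/3 = -548/3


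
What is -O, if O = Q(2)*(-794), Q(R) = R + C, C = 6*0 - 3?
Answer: -794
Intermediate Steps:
C = -3 (C = 0 - 3 = -3)
Q(R) = -3 + R (Q(R) = R - 3 = -3 + R)
O = 794 (O = (-3 + 2)*(-794) = -1*(-794) = 794)
-O = -1*794 = -794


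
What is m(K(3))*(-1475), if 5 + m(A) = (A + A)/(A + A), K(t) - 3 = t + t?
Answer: 5900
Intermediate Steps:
K(t) = 3 + 2*t (K(t) = 3 + (t + t) = 3 + 2*t)
m(A) = -4 (m(A) = -5 + (A + A)/(A + A) = -5 + (2*A)/((2*A)) = -5 + (2*A)*(1/(2*A)) = -5 + 1 = -4)
m(K(3))*(-1475) = -4*(-1475) = 5900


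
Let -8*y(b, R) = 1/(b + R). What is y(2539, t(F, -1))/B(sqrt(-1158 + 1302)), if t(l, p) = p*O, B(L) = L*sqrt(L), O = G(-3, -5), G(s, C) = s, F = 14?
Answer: -sqrt(3)/1464192 ≈ -1.1829e-6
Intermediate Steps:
O = -3
B(L) = L**(3/2)
t(l, p) = -3*p (t(l, p) = p*(-3) = -3*p)
y(b, R) = -1/(8*(R + b)) (y(b, R) = -1/(8*(b + R)) = -1/(8*(R + b)))
y(2539, t(F, -1))/B(sqrt(-1158 + 1302)) = (-1/(8*(-3*(-1)) + 8*2539))/((sqrt(-1158 + 1302))**(3/2)) = (-1/(8*3 + 20312))/((sqrt(144))**(3/2)) = (-1/(24 + 20312))/(12**(3/2)) = (-1/20336)/((24*sqrt(3))) = (-1*1/20336)*(sqrt(3)/72) = -sqrt(3)/1464192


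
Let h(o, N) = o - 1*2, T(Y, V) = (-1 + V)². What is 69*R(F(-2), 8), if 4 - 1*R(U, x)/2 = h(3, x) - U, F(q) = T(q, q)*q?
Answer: -2070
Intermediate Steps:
F(q) = q*(-1 + q)² (F(q) = (-1 + q)²*q = q*(-1 + q)²)
h(o, N) = -2 + o (h(o, N) = o - 2 = -2 + o)
R(U, x) = 6 + 2*U (R(U, x) = 8 - 2*((-2 + 3) - U) = 8 - 2*(1 - U) = 8 + (-2 + 2*U) = 6 + 2*U)
69*R(F(-2), 8) = 69*(6 + 2*(-2*(-1 - 2)²)) = 69*(6 + 2*(-2*(-3)²)) = 69*(6 + 2*(-2*9)) = 69*(6 + 2*(-18)) = 69*(6 - 36) = 69*(-30) = -2070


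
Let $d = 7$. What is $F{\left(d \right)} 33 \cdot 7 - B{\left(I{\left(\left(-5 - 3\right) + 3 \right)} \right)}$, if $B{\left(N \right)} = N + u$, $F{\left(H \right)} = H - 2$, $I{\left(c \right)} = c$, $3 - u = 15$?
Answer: $1172$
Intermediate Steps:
$u = -12$ ($u = 3 - 15 = -12$)
$F{\left(H \right)} = -2 + H$
$B{\left(N \right)} = -12 + N$ ($B{\left(N \right)} = N - 12 = -12 + N$)
$F{\left(d \right)} 33 \cdot 7 - B{\left(I{\left(\left(-5 - 3\right) + 3 \right)} \right)} = \left(-2 + 7\right) 33 \cdot 7 - \left(-12 + \left(\left(-5 - 3\right) + 3\right)\right) = 5 \cdot 33 \cdot 7 - \left(-12 + \left(-8 + 3\right)\right) = 165 \cdot 7 - \left(-12 - 5\right) = 1155 - -17 = 1155 + 17 = 1172$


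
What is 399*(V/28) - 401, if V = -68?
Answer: -1370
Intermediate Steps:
399*(V/28) - 401 = 399*(-68/28) - 401 = 399*(-68*1/28) - 401 = 399*(-17/7) - 401 = -969 - 401 = -1370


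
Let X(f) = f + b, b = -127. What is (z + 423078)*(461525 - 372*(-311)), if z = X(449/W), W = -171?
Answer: 41746741589324/171 ≈ 2.4413e+11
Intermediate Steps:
X(f) = -127 + f (X(f) = f - 127 = -127 + f)
z = -22166/171 (z = -127 + 449/(-171) = -127 + 449*(-1/171) = -127 - 449/171 = -22166/171 ≈ -129.63)
(z + 423078)*(461525 - 372*(-311)) = (-22166/171 + 423078)*(461525 - 372*(-311)) = 72324172*(461525 + 115692)/171 = (72324172/171)*577217 = 41746741589324/171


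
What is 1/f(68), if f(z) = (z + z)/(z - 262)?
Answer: -97/68 ≈ -1.4265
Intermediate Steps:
f(z) = 2*z/(-262 + z) (f(z) = (2*z)/(-262 + z) = 2*z/(-262 + z))
1/f(68) = 1/(2*68/(-262 + 68)) = 1/(2*68/(-194)) = 1/(2*68*(-1/194)) = 1/(-68/97) = -97/68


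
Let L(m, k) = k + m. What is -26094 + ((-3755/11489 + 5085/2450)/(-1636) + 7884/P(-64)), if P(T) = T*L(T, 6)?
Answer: -27875644866750053/1068364867360 ≈ -26092.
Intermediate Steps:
P(T) = T*(6 + T)
-26094 + ((-3755/11489 + 5085/2450)/(-1636) + 7884/P(-64)) = -26094 + ((-3755/11489 + 5085/2450)/(-1636) + 7884/((-64*(6 - 64)))) = -26094 + ((-3755*1/11489 + 5085*(1/2450))*(-1/1636) + 7884/((-64*(-58)))) = -26094 + ((-3755/11489 + 1017/490)*(-1/1636) + 7884/3712) = -26094 + ((9844363/5629610)*(-1/1636) + 7884*(1/3712)) = -26094 + (-9844363/9210041960 + 1971/928) = -26094 + 2267982141787/1068364867360 = -27875644866750053/1068364867360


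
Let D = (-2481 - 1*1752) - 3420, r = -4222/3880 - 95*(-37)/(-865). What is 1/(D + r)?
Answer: -335620/2570228883 ≈ -0.00013058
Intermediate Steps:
r = -1729023/335620 (r = -4222*1/3880 + 3515*(-1/865) = -2111/1940 - 703/173 = -1729023/335620 ≈ -5.1517)
D = -7653 (D = (-2481 - 1752) - 3420 = -4233 - 3420 = -7653)
1/(D + r) = 1/(-7653 - 1729023/335620) = 1/(-2570228883/335620) = -335620/2570228883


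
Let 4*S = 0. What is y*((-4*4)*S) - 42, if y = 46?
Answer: -42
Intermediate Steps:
S = 0 (S = (¼)*0 = 0)
y*((-4*4)*S) - 42 = 46*(-4*4*0) - 42 = 46*(-16*0) - 42 = 46*0 - 42 = 0 - 42 = -42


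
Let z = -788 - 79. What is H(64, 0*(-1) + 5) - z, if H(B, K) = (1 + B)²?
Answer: 5092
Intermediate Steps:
z = -867
H(64, 0*(-1) + 5) - z = (1 + 64)² - 1*(-867) = 65² + 867 = 4225 + 867 = 5092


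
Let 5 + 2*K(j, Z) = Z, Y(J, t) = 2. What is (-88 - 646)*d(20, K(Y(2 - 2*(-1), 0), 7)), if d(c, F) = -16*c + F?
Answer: 234146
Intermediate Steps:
K(j, Z) = -5/2 + Z/2
d(c, F) = F - 16*c
(-88 - 646)*d(20, K(Y(2 - 2*(-1), 0), 7)) = (-88 - 646)*((-5/2 + (½)*7) - 16*20) = -734*((-5/2 + 7/2) - 320) = -734*(1 - 320) = -734*(-319) = 234146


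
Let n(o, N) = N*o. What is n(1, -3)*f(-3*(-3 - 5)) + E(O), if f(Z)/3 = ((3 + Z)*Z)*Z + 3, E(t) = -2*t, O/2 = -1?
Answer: -139991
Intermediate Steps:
O = -2 (O = 2*(-1) = -2)
f(Z) = 9 + 3*Z²*(3 + Z) (f(Z) = 3*(((3 + Z)*Z)*Z + 3) = 3*((Z*(3 + Z))*Z + 3) = 3*(Z²*(3 + Z) + 3) = 3*(3 + Z²*(3 + Z)) = 9 + 3*Z²*(3 + Z))
n(1, -3)*f(-3*(-3 - 5)) + E(O) = (-3*1)*(9 + 3*(-3*(-3 - 5))³ + 9*(-3*(-3 - 5))²) - 2*(-2) = -3*(9 + 3*(-3*(-8))³ + 9*(-3*(-8))²) + 4 = -3*(9 + 3*24³ + 9*24²) + 4 = -3*(9 + 3*13824 + 9*576) + 4 = -3*(9 + 41472 + 5184) + 4 = -3*46665 + 4 = -139995 + 4 = -139991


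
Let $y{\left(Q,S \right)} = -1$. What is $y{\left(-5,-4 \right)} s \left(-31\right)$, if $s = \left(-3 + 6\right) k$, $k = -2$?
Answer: $-186$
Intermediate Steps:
$s = -6$ ($s = \left(-3 + 6\right) \left(-2\right) = 3 \left(-2\right) = -6$)
$y{\left(-5,-4 \right)} s \left(-31\right) = \left(-1\right) \left(-6\right) \left(-31\right) = 6 \left(-31\right) = -186$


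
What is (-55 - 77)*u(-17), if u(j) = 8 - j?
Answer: -3300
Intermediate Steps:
(-55 - 77)*u(-17) = (-55 - 77)*(8 - 1*(-17)) = -132*(8 + 17) = -132*25 = -3300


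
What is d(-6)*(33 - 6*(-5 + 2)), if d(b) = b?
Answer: -306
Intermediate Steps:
d(-6)*(33 - 6*(-5 + 2)) = -6*(33 - 6*(-5 + 2)) = -6*(33 - 6*(-3)) = -6*(33 + 18) = -6*51 = -306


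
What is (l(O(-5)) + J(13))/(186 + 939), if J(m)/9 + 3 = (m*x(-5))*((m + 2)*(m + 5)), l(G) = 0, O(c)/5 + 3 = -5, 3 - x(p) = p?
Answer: 28077/125 ≈ 224.62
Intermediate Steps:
x(p) = 3 - p
O(c) = -40 (O(c) = -15 + 5*(-5) = -15 - 25 = -40)
J(m) = -27 + 72*m*(2 + m)*(5 + m) (J(m) = -27 + 9*((m*(3 - 1*(-5)))*((m + 2)*(m + 5))) = -27 + 9*((m*(3 + 5))*((2 + m)*(5 + m))) = -27 + 9*((m*8)*((2 + m)*(5 + m))) = -27 + 9*((8*m)*((2 + m)*(5 + m))) = -27 + 9*(8*m*(2 + m)*(5 + m)) = -27 + 72*m*(2 + m)*(5 + m))
(l(O(-5)) + J(13))/(186 + 939) = (0 + (-27 + 72*13**3 + 504*13**2 + 720*13))/(186 + 939) = (0 + (-27 + 72*2197 + 504*169 + 9360))/1125 = (0 + (-27 + 158184 + 85176 + 9360))*(1/1125) = (0 + 252693)*(1/1125) = 252693*(1/1125) = 28077/125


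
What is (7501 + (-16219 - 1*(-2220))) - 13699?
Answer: -20197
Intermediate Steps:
(7501 + (-16219 - 1*(-2220))) - 13699 = (7501 + (-16219 + 2220)) - 13699 = (7501 - 13999) - 13699 = -6498 - 13699 = -20197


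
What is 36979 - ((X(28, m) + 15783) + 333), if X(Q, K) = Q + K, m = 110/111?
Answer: 2312575/111 ≈ 20834.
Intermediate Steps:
m = 110/111 (m = 110*(1/111) = 110/111 ≈ 0.99099)
X(Q, K) = K + Q
36979 - ((X(28, m) + 15783) + 333) = 36979 - (((110/111 + 28) + 15783) + 333) = 36979 - ((3218/111 + 15783) + 333) = 36979 - (1755131/111 + 333) = 36979 - 1*1792094/111 = 36979 - 1792094/111 = 2312575/111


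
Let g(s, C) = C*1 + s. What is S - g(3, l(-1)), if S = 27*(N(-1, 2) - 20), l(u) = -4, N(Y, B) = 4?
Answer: -431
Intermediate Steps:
g(s, C) = C + s
S = -432 (S = 27*(4 - 20) = 27*(-16) = -432)
S - g(3, l(-1)) = -432 - (-4 + 3) = -432 - 1*(-1) = -432 + 1 = -431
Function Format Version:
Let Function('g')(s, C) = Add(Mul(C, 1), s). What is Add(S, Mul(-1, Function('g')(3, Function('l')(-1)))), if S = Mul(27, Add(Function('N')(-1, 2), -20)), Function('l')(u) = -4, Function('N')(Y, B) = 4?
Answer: -431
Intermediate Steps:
Function('g')(s, C) = Add(C, s)
S = -432 (S = Mul(27, Add(4, -20)) = Mul(27, -16) = -432)
Add(S, Mul(-1, Function('g')(3, Function('l')(-1)))) = Add(-432, Mul(-1, Add(-4, 3))) = Add(-432, Mul(-1, -1)) = Add(-432, 1) = -431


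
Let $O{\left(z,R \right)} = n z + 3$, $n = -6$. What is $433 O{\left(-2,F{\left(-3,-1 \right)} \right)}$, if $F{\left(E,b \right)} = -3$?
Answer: $6495$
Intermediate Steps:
$O{\left(z,R \right)} = 3 - 6 z$ ($O{\left(z,R \right)} = - 6 z + 3 = 3 - 6 z$)
$433 O{\left(-2,F{\left(-3,-1 \right)} \right)} = 433 \left(3 - -12\right) = 433 \left(3 + 12\right) = 433 \cdot 15 = 6495$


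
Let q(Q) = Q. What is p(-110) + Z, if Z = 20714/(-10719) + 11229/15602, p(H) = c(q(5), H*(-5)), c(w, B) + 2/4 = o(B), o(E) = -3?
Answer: -394074305/83618919 ≈ -4.7127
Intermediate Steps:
c(w, B) = -7/2 (c(w, B) = -½ - 3 = -7/2)
p(H) = -7/2
Z = -202816177/167237838 (Z = 20714*(-1/10719) + 11229*(1/15602) = -20714/10719 + 11229/15602 = -202816177/167237838 ≈ -1.2127)
p(-110) + Z = -7/2 - 202816177/167237838 = -394074305/83618919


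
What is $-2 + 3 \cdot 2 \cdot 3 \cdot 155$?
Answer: $2788$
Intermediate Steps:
$-2 + 3 \cdot 2 \cdot 3 \cdot 155 = -2 + 6 \cdot 3 \cdot 155 = -2 + 18 \cdot 155 = -2 + 2790 = 2788$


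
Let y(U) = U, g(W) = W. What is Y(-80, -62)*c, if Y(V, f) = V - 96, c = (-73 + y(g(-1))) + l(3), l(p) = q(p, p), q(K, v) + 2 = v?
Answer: 12848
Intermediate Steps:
q(K, v) = -2 + v
l(p) = -2 + p
c = -73 (c = (-73 - 1) + (-2 + 3) = -74 + 1 = -73)
Y(V, f) = -96 + V
Y(-80, -62)*c = (-96 - 80)*(-73) = -176*(-73) = 12848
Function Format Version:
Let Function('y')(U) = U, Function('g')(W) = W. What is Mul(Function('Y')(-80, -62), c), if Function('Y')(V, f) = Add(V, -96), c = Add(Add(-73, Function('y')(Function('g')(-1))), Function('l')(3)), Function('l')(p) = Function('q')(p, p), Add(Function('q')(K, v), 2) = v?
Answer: 12848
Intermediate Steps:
Function('q')(K, v) = Add(-2, v)
Function('l')(p) = Add(-2, p)
c = -73 (c = Add(Add(-73, -1), Add(-2, 3)) = Add(-74, 1) = -73)
Function('Y')(V, f) = Add(-96, V)
Mul(Function('Y')(-80, -62), c) = Mul(Add(-96, -80), -73) = Mul(-176, -73) = 12848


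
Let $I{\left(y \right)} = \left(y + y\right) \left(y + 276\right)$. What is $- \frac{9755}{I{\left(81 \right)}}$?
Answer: $- \frac{9755}{57834} \approx -0.16867$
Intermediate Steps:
$I{\left(y \right)} = 2 y \left(276 + y\right)$
$- \frac{9755}{I{\left(81 \right)}} = - \frac{9755}{2 \cdot 81 \left(276 + 81\right)} = - \frac{9755}{2 \cdot 81 \cdot 357} = - \frac{9755}{57834}$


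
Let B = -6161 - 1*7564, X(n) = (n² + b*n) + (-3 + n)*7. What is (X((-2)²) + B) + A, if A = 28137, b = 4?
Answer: 14451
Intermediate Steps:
X(n) = -21 + n² + 11*n (X(n) = (n² + 4*n) + (-3 + n)*7 = (n² + 4*n) + (-21 + 7*n) = -21 + n² + 11*n)
B = -13725 (B = -6161 - 7564 = -13725)
(X((-2)²) + B) + A = ((-21 + ((-2)²)² + 11*(-2)²) - 13725) + 28137 = ((-21 + 4² + 11*4) - 13725) + 28137 = ((-21 + 16 + 44) - 13725) + 28137 = (39 - 13725) + 28137 = -13686 + 28137 = 14451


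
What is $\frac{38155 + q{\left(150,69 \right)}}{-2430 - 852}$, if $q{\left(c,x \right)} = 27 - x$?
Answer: $- \frac{38113}{3282} \approx -11.613$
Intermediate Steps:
$\frac{38155 + q{\left(150,69 \right)}}{-2430 - 852} = \frac{38155 + \left(27 - 69\right)}{-2430 - 852} = \frac{38155 + \left(27 - 69\right)}{-3282} = \left(38155 - 42\right) \left(- \frac{1}{3282}\right) = 38113 \left(- \frac{1}{3282}\right) = - \frac{38113}{3282}$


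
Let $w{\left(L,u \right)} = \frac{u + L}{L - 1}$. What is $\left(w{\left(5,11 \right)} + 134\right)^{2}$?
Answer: $19044$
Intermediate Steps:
$w{\left(L,u \right)} = \frac{L + u}{-1 + L}$
$\left(w{\left(5,11 \right)} + 134\right)^{2} = \left(\frac{5 + 11}{-1 + 5} + 134\right)^{2} = \left(\frac{1}{4} \cdot 16 + 134\right)^{2} = \left(4 + 134\right)^{2} = 138^{2} = 19044$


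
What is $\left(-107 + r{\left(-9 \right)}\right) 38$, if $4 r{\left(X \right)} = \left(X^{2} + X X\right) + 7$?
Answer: $- \frac{4921}{2} \approx -2460.5$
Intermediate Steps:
$r{\left(X \right)} = \frac{7}{4} + \frac{X^{2}}{2}$ ($r{\left(X \right)} = \frac{\left(X^{2} + X X\right) + 7}{4} = \frac{\left(X^{2} + X^{2}\right) + 7}{4} = \frac{2 X^{2} + 7}{4} = \frac{7 + 2 X^{2}}{4} = \frac{7}{4} + \frac{X^{2}}{2}$)
$\left(-107 + r{\left(-9 \right)}\right) 38 = \left(-107 + \left(\frac{7}{4} + \frac{\left(-9\right)^{2}}{2}\right)\right) 38 = \left(-107 + \left(\frac{7}{4} + \frac{1}{2} \cdot 81\right)\right) 38 = \left(-107 + \left(\frac{7}{4} + \frac{81}{2}\right)\right) 38 = \left(-107 + \frac{169}{4}\right) 38 = \left(- \frac{259}{4}\right) 38 = - \frac{4921}{2}$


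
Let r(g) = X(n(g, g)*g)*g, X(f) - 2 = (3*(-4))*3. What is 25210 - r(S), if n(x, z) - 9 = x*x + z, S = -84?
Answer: 22354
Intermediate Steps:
n(x, z) = 9 + z + x² (n(x, z) = 9 + (x*x + z) = 9 + (x² + z) = 9 + (z + x²) = 9 + z + x²)
X(f) = -34 (X(f) = 2 + (3*(-4))*3 = 2 - 12*3 = 2 - 36 = -34)
r(g) = -34*g
25210 - r(S) = 25210 - (-34)*(-84) = 25210 - 1*2856 = 25210 - 2856 = 22354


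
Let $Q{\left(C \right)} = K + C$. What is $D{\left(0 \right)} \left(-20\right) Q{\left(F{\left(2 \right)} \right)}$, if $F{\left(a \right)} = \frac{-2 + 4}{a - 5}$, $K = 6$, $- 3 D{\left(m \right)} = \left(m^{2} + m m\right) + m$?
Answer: $0$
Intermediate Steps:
$D{\left(m \right)} = - \frac{2 m^{2}}{3} - \frac{m}{3}$ ($D{\left(m \right)} = - \frac{\left(m^{2} + m m\right) + m}{3} = - \frac{\left(m^{2} + m^{2}\right) + m}{3} = - \frac{2 m^{2} + m}{3} = - \frac{m + 2 m^{2}}{3} = - \frac{2 m^{2}}{3} - \frac{m}{3}$)
$F{\left(a \right)} = \frac{2}{-5 + a}$
$Q{\left(C \right)} = 6 + C$
$D{\left(0 \right)} \left(-20\right) Q{\left(F{\left(2 \right)} \right)} = \left(- \frac{1}{3}\right) 0 \left(1 + 2 \cdot 0\right) \left(-20\right) \left(6 + \frac{2}{-5 + 2}\right) = \left(- \frac{1}{3}\right) 0 \left(1 + 0\right) \left(-20\right) \left(6 + \frac{2}{-3}\right) = \left(- \frac{1}{3}\right) 0 \cdot 1 \left(-20\right) \left(6 + 2 \left(- \frac{1}{3}\right)\right) = 0 \left(-20\right) \left(6 - \frac{2}{3}\right) = 0 \cdot \frac{16}{3} = 0$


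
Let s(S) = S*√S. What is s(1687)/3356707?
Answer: 1687*√1687/3356707 ≈ 0.020642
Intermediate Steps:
s(S) = S^(3/2)
s(1687)/3356707 = 1687^(3/2)/3356707 = (1687*√1687)*(1/3356707) = 1687*√1687/3356707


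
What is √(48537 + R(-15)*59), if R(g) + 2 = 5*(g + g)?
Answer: √39569 ≈ 198.92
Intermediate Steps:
R(g) = -2 + 10*g (R(g) = -2 + 5*(g + g) = -2 + 5*(2*g) = -2 + 10*g)
√(48537 + R(-15)*59) = √(48537 + (-2 + 10*(-15))*59) = √(48537 + (-2 - 150)*59) = √(48537 - 152*59) = √(48537 - 8968) = √39569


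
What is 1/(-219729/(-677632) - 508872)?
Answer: -677632/344827731375 ≈ -1.9651e-6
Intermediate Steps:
1/(-219729/(-677632) - 508872) = 1/(-219729*(-1/677632) - 508872) = 1/(219729/677632 - 508872) = 1/(-344827731375/677632) = -677632/344827731375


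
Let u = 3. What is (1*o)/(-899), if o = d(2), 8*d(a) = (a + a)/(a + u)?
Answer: -1/8990 ≈ -0.00011123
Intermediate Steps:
d(a) = a/(4*(3 + a)) (d(a) = ((a + a)/(a + 3))/8 = ((2*a)/(3 + a))/8 = (2*a/(3 + a))/8 = a/(4*(3 + a)))
o = ⅒ (o = (¼)*2/(3 + 2) = (¼)*2/5 = (¼)*2*(⅕) = ⅒ ≈ 0.10000)
(1*o)/(-899) = (1*(⅒))/(-899) = (⅒)*(-1/899) = -1/8990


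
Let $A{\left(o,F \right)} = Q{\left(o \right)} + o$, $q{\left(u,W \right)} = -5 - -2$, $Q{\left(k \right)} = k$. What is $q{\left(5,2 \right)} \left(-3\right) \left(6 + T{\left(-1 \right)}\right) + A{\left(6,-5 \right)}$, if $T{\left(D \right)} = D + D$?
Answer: $48$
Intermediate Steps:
$T{\left(D \right)} = 2 D$
$q{\left(u,W \right)} = -3$ ($q{\left(u,W \right)} = -5 + 2 = -3$)
$A{\left(o,F \right)} = 2 o$ ($A{\left(o,F \right)} = o + o = 2 o$)
$q{\left(5,2 \right)} \left(-3\right) \left(6 + T{\left(-1 \right)}\right) + A{\left(6,-5 \right)} = \left(-3\right) \left(-3\right) \left(6 + 2 \left(-1\right)\right) + 2 \cdot 6 = 9 \left(6 - 2\right) + 12 = 9 \cdot 4 + 12 = 36 + 12 = 48$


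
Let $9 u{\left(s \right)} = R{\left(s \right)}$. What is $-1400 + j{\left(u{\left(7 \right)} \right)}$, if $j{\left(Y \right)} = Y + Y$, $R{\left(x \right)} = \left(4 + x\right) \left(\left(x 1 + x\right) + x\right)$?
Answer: $- \frac{4046}{3} \approx -1348.7$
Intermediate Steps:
$R{\left(x \right)} = 3 x \left(4 + x\right)$ ($R{\left(x \right)} = \left(4 + x\right) \left(\left(x + x\right) + x\right) = \left(4 + x\right) \left(2 x + x\right) = \left(4 + x\right) 3 x = 3 x \left(4 + x\right)$)
$u{\left(s \right)} = \frac{s \left(4 + s\right)}{3}$ ($u{\left(s \right)} = \frac{3 s \left(4 + s\right)}{9} = \frac{s \left(4 + s\right)}{3}$)
$j{\left(Y \right)} = 2 Y$
$-1400 + j{\left(u{\left(7 \right)} \right)} = -1400 + 2 \cdot \frac{1}{3} \cdot 7 \left(4 + 7\right) = -1400 + 2 \cdot \frac{1}{3} \cdot 7 \cdot 11 = -1400 + 2 \cdot \frac{77}{3} = -1400 + \frac{154}{3} = - \frac{4046}{3}$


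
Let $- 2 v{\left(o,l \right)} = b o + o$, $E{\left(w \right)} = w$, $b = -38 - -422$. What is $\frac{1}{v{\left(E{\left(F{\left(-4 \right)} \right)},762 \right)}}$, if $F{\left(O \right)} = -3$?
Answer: $\frac{2}{1155} \approx 0.0017316$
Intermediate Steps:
$b = 384$ ($b = -38 + 422 = 384$)
$v{\left(o,l \right)} = - \frac{385 o}{2}$ ($v{\left(o,l \right)} = - \frac{384 o + o}{2} = - \frac{385 o}{2}$)
$\frac{1}{v{\left(E{\left(F{\left(-4 \right)} \right)},762 \right)}} = \frac{1}{\left(- \frac{385}{2}\right) \left(-3\right)} = \frac{1}{\frac{1155}{2}} = \frac{2}{1155}$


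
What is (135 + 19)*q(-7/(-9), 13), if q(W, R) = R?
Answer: 2002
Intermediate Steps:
(135 + 19)*q(-7/(-9), 13) = (135 + 19)*13 = 154*13 = 2002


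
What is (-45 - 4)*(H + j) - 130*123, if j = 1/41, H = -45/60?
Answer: -2616529/164 ≈ -15954.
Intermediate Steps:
H = -3/4 (H = -45*1/60 = -3/4 ≈ -0.75000)
j = 1/41 ≈ 0.024390
(-45 - 4)*(H + j) - 130*123 = (-45 - 4)*(-3/4 + 1/41) - 130*123 = -49*(-119/164) - 15990 = 5831/164 - 15990 = -2616529/164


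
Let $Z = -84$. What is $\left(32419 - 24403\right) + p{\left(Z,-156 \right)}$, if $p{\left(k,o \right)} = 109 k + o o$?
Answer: $23196$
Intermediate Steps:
$p{\left(k,o \right)} = o^{2} + 109 k$ ($p{\left(k,o \right)} = 109 k + o^{2} = o^{2} + 109 k$)
$\left(32419 - 24403\right) + p{\left(Z,-156 \right)} = \left(32419 - 24403\right) + \left(\left(-156\right)^{2} + 109 \left(-84\right)\right) = 8016 + \left(24336 - 9156\right) = 8016 + 15180 = 23196$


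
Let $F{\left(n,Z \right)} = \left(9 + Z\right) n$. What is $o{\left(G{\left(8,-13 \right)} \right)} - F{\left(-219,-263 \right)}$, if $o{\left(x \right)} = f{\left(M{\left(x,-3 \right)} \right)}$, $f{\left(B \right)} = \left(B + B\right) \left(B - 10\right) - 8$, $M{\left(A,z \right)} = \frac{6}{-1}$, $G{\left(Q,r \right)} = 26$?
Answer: $-55442$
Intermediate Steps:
$F{\left(n,Z \right)} = n \left(9 + Z\right)$
$M{\left(A,z \right)} = -6$ ($M{\left(A,z \right)} = 6 \left(-1\right) = -6$)
$f{\left(B \right)} = -8 + 2 B \left(-10 + B\right)$ ($f{\left(B \right)} = 2 B \left(-10 + B\right) - 8 = -8 + 2 B \left(-10 + B\right)$)
$o{\left(x \right)} = 184$ ($o{\left(x \right)} = -8 - -120 + 2 \left(-6\right)^{2} = -8 + 120 + 2 \cdot 36 = -8 + 120 + 72 = 184$)
$o{\left(G{\left(8,-13 \right)} \right)} - F{\left(-219,-263 \right)} = 184 - - 219 \left(9 - 263\right) = 184 - \left(-219\right) \left(-254\right) = 184 - 55626 = -55442$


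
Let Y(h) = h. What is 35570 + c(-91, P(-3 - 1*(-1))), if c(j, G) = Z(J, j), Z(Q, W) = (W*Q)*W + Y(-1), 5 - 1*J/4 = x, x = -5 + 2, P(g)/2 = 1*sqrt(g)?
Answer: 300561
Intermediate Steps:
P(g) = 2*sqrt(g) (P(g) = 2*(1*sqrt(g)) = 2*sqrt(g))
x = -3
J = 32 (J = 20 - 4*(-3) = 20 + 12 = 32)
Z(Q, W) = -1 + Q*W**2 (Z(Q, W) = (W*Q)*W - 1 = (Q*W)*W - 1 = Q*W**2 - 1 = -1 + Q*W**2)
c(j, G) = -1 + 32*j**2
35570 + c(-91, P(-3 - 1*(-1))) = 35570 + (-1 + 32*(-91)**2) = 35570 + (-1 + 32*8281) = 35570 + (-1 + 264992) = 35570 + 264991 = 300561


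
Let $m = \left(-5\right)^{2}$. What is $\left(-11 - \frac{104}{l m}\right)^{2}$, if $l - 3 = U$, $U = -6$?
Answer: $\frac{519841}{5625} \approx 92.416$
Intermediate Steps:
$m = 25$
$l = -3$ ($l = 3 - 6 = -3$)
$\left(-11 - \frac{104}{l m}\right)^{2} = \left(-11 - \frac{104}{\left(-3\right) 25}\right)^{2} = \left(-11 - \frac{104}{-75}\right)^{2} = \left(-11 - - \frac{104}{75}\right)^{2} = \left(-11 + \frac{104}{75}\right)^{2} = \left(- \frac{721}{75}\right)^{2} = \frac{519841}{5625}$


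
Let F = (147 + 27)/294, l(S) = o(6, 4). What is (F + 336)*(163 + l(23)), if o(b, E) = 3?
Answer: 2737838/49 ≈ 55874.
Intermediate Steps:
l(S) = 3
F = 29/49 (F = 174*(1/294) = 29/49 ≈ 0.59184)
(F + 336)*(163 + l(23)) = (29/49 + 336)*(163 + 3) = (16493/49)*166 = 2737838/49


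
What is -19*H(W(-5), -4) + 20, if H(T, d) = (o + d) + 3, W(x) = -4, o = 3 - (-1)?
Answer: -37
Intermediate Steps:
o = 4 (o = 3 - 1*(-1) = 3 + 1 = 4)
H(T, d) = 7 + d (H(T, d) = (4 + d) + 3 = 7 + d)
-19*H(W(-5), -4) + 20 = -19*(7 - 4) + 20 = -19*3 + 20 = -57 + 20 = -37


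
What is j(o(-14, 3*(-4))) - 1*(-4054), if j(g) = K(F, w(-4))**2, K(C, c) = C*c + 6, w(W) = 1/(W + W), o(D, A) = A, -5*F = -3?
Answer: 6542569/1600 ≈ 4089.1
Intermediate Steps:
F = 3/5 (F = -1/5*(-3) = 3/5 ≈ 0.60000)
w(W) = 1/(2*W)
K(C, c) = 6 + C*c
j(g) = 56169/1600 (j(g) = (6 + 3*((1/2)/(-4))/5)**2 = (6 + 3*((1/2)*(-1/4))/5)**2 = (6 + (3/5)*(-1/8))**2 = (6 - 3/40)**2 = (237/40)**2 = 56169/1600)
j(o(-14, 3*(-4))) - 1*(-4054) = 56169/1600 - 1*(-4054) = 56169/1600 + 4054 = 6542569/1600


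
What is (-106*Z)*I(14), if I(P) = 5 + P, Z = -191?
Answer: 384674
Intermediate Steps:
(-106*Z)*I(14) = (-106*(-191))*(5 + 14) = 20246*19 = 384674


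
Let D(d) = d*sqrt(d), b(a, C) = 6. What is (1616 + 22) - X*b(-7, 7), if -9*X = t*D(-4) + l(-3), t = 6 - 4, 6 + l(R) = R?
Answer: 1632 - 32*I/3 ≈ 1632.0 - 10.667*I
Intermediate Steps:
l(R) = -6 + R
D(d) = d**(3/2)
t = 2
X = 1 + 16*I/9 (X = -(2*(-4)**(3/2) + (-6 - 3))/9 = -(2*(-8*I) - 9)/9 = -(-16*I - 9)/9 = -(-9 - 16*I)/9 = 1 + 16*I/9 ≈ 1.0 + 1.7778*I)
(1616 + 22) - X*b(-7, 7) = (1616 + 22) - (1 + 16*I/9)*6 = 1638 - (6 + 32*I/3) = 1638 + (-6 - 32*I/3) = 1632 - 32*I/3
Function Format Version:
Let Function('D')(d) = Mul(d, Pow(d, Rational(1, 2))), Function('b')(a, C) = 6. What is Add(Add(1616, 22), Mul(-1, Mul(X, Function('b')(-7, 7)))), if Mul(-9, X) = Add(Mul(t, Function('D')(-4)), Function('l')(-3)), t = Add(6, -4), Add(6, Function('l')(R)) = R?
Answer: Add(1632, Mul(Rational(-32, 3), I)) ≈ Add(1632.0, Mul(-10.667, I))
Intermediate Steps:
Function('l')(R) = Add(-6, R)
Function('D')(d) = Pow(d, Rational(3, 2))
t = 2
X = Add(1, Mul(Rational(16, 9), I)) (X = Mul(Rational(-1, 9), Add(Mul(2, Pow(-4, Rational(3, 2))), Add(-6, -3))) = Mul(Rational(-1, 9), Add(Mul(2, Mul(-8, I)), -9)) = Mul(Rational(-1, 9), Add(Mul(-16, I), -9)) = Mul(Rational(-1, 9), Add(-9, Mul(-16, I))) = Add(1, Mul(Rational(16, 9), I)) ≈ Add(1.0000, Mul(1.7778, I)))
Add(Add(1616, 22), Mul(-1, Mul(X, Function('b')(-7, 7)))) = Add(Add(1616, 22), Mul(-1, Mul(Add(1, Mul(Rational(16, 9), I)), 6))) = Add(1638, Mul(-1, Add(6, Mul(Rational(32, 3), I)))) = Add(1638, Add(-6, Mul(Rational(-32, 3), I))) = Add(1632, Mul(Rational(-32, 3), I))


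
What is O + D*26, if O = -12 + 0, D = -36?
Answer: -948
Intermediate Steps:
O = -12
O + D*26 = -12 - 36*26 = -12 - 936 = -948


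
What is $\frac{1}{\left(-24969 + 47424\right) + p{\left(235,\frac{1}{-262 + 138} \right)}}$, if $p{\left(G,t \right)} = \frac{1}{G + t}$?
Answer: $\frac{29139}{654316369} \approx 4.4534 \cdot 10^{-5}$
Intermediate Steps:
$\frac{1}{\left(-24969 + 47424\right) + p{\left(235,\frac{1}{-262 + 138} \right)}} = \frac{1}{\left(-24969 + 47424\right) + \frac{1}{235 + \frac{1}{-262 + 138}}} = \frac{1}{22455 + \frac{1}{235 + \frac{1}{-124}}} = \frac{1}{22455 + \frac{1}{235 - \frac{1}{124}}} = \frac{1}{22455 + \frac{1}{\frac{29139}{124}}} = \frac{1}{22455 + \frac{124}{29139}} = \frac{1}{\frac{654316369}{29139}} = \frac{29139}{654316369}$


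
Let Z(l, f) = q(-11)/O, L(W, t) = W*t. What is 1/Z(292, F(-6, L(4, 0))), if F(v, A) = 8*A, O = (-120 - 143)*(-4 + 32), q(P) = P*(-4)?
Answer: -1841/11 ≈ -167.36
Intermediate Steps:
q(P) = -4*P
O = -7364 (O = -263*28 = -7364)
Z(l, f) = -11/1841 (Z(l, f) = -4*(-11)/(-7364) = 44*(-1/7364) = -11/1841)
1/Z(292, F(-6, L(4, 0))) = 1/(-11/1841) = -1841/11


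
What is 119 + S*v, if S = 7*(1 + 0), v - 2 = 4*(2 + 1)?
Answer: 217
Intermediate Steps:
v = 14 (v = 2 + 4*(2 + 1) = 2 + 4*3 = 2 + 12 = 14)
S = 7 (S = 7*1 = 7)
119 + S*v = 119 + 7*14 = 119 + 98 = 217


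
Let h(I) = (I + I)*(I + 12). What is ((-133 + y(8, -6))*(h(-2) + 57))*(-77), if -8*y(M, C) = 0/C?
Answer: 174097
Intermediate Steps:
y(M, C) = 0 (y(M, C) = -0/C = -1/8*0 = 0)
h(I) = 2*I*(12 + I) (h(I) = (2*I)*(12 + I) = 2*I*(12 + I))
((-133 + y(8, -6))*(h(-2) + 57))*(-77) = ((-133 + 0)*(2*(-2)*(12 - 2) + 57))*(-77) = -133*(2*(-2)*10 + 57)*(-77) = -133*(-40 + 57)*(-77) = -133*17*(-77) = -2261*(-77) = 174097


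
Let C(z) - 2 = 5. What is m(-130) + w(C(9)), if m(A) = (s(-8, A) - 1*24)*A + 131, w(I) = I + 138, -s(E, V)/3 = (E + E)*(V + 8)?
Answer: 764676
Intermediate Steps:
C(z) = 7 (C(z) = 2 + 5 = 7)
s(E, V) = -6*E*(8 + V) (s(E, V) = -3*(E + E)*(V + 8) = -3*2*E*(8 + V) = -6*E*(8 + V))
w(I) = 138 + I
m(A) = 131 + A*(360 + 48*A) (m(A) = (-6*(-8)*(8 + A) - 1*24)*A + 131 = ((384 + 48*A) - 24)*A + 131 = (360 + 48*A)*A + 131 = A*(360 + 48*A) + 131 = 131 + A*(360 + 48*A))
m(-130) + w(C(9)) = (131 + 48*(-130)**2 + 360*(-130)) + (138 + 7) = (131 + 48*16900 - 46800) + 145 = (131 + 811200 - 46800) + 145 = 764531 + 145 = 764676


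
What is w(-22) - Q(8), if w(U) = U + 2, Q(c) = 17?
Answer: -37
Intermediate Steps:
w(U) = 2 + U
w(-22) - Q(8) = (2 - 22) - 1*17 = -20 - 17 = -37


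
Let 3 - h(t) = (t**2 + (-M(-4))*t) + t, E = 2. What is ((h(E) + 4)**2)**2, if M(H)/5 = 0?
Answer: 1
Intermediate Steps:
M(H) = 0 (M(H) = 5*0 = 0)
h(t) = 3 - t - t**2 (h(t) = 3 - ((t**2 + (-1*0)*t) + t) = 3 - ((t**2 + 0*t) + t) = 3 - ((t**2 + 0) + t) = 3 - (t**2 + t) = 3 - (t + t**2) = 3 + (-t - t**2) = 3 - t - t**2)
((h(E) + 4)**2)**2 = (((3 - 1*2 - 1*2**2) + 4)**2)**2 = (((3 - 2 - 1*4) + 4)**2)**2 = (((3 - 2 - 4) + 4)**2)**2 = ((-3 + 4)**2)**2 = (1**2)**2 = 1**2 = 1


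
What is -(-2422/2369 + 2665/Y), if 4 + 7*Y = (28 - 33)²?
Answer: -6306119/7107 ≈ -887.31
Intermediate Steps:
Y = 3 (Y = -4/7 + (28 - 33)²/7 = -4/7 + (⅐)*(-5)² = -4/7 + (⅐)*25 = -4/7 + 25/7 = 3)
-(-2422/2369 + 2665/Y) = -(-2422/2369 + 2665/3) = -1*6306119/7107 = -6306119/7107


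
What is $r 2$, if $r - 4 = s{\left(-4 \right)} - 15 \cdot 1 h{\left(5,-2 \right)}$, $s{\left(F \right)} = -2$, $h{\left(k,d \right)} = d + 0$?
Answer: $64$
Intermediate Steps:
$h{\left(k,d \right)} = d$
$r = 32$ ($r = 4 - \left(2 + 15 \cdot 1 \left(-2\right)\right) = 4 - -28 = 4 + \left(-2 + 30\right) = 4 + 28 = 32$)
$r 2 = 32 \cdot 2 = 64$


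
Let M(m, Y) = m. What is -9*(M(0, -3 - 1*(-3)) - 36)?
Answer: 324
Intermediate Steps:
-9*(M(0, -3 - 1*(-3)) - 36) = -9*(0 - 36) = -9*(-36) = 324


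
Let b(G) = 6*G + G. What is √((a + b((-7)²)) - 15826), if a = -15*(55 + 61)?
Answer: I*√17223 ≈ 131.24*I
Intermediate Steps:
b(G) = 7*G
a = -1740 (a = -15*116 = -1740)
√((a + b((-7)²)) - 15826) = √((-1740 + 7*(-7)²) - 15826) = √((-1740 + 7*49) - 15826) = √((-1740 + 343) - 15826) = √(-1397 - 15826) = √(-17223) = I*√17223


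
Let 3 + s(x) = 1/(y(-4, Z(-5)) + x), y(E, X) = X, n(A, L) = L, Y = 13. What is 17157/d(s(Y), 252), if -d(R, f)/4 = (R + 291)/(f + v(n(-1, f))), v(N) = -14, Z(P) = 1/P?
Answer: -65333856/18437 ≈ -3543.6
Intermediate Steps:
Z(P) = 1/P
s(x) = -3 + 1/(-1/5 + x) (s(x) = -3 + 1/(1/(-5) + x) = -3 + 1/(-1/5 + x))
d(R, f) = -4*(291 + R)/(-14 + f) (d(R, f) = -4*(R + 291)/(f - 14) = -4*(291 + R)/(-14 + f))
17157/d(s(Y), 252) = 17157/((4*(-291 - (8 - 15*13)/(-1 + 5*13))/(-14 + 252))) = 17157/((4*(-291 - (8 - 195)/(-1 + 65))/238)) = 17157/((4*(1/238)*(-291 - (-187)/64))) = 17157/((4*(1/238)*(-291 - 1*(-187/64)))) = 17157/((4*(1/238)*(-291 + 187/64))) = 17157/((4*(1/238)*(-18437/64))) = 17157/(-18437/3808) = 17157*(-3808/18437) = -65333856/18437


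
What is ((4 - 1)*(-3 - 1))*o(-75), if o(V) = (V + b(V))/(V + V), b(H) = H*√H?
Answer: -6 - 30*I*√3 ≈ -6.0 - 51.962*I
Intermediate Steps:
b(H) = H^(3/2)
o(V) = (V + V^(3/2))/(2*V) (o(V) = (V + V^(3/2))/(V + V) = (V + V^(3/2))/((2*V)) = (V + V^(3/2))*(1/(2*V)) = (V + V^(3/2))/(2*V))
((4 - 1)*(-3 - 1))*o(-75) = ((4 - 1)*(-3 - 1))*((½)*(-75 + (-75)^(3/2))/(-75)) = (3*(-4))*((½)*(-1/75)*(-75 - 375*I*√3)) = -12*(½ + 5*I*√3/2) = -6 - 30*I*√3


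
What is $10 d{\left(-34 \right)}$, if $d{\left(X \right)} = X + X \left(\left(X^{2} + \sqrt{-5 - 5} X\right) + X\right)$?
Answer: $-381820 + 11560 i \sqrt{10} \approx -3.8182 \cdot 10^{5} + 36556.0 i$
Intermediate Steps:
$d{\left(X \right)} = X + X \left(X + X^{2} + i X \sqrt{10}\right)$ ($d{\left(X \right)} = X + X \left(\left(X^{2} + \sqrt{-10} X\right) + X\right) = X + X \left(\left(X^{2} + i \sqrt{10} X\right) + X\right) = X + X \left(\left(X^{2} + i X \sqrt{10}\right) + X\right) = X + X \left(X + X^{2} + i X \sqrt{10}\right)$)
$10 d{\left(-34 \right)} = 10 \left(- 34 \left(1 - 34 + \left(-34\right)^{2} + i \left(-34\right) \sqrt{10}\right)\right) = 10 \left(- 34 \left(1 - 34 + 1156 - 34 i \sqrt{10}\right)\right) = 10 \left(- 34 \left(1123 - 34 i \sqrt{10}\right)\right) = 10 \left(-38182 + 1156 i \sqrt{10}\right) = -381820 + 11560 i \sqrt{10}$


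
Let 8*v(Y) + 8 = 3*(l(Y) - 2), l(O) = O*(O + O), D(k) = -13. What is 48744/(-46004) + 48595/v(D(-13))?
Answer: 111473569/287525 ≈ 387.70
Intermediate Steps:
l(O) = 2*O**2 (l(O) = O*(2*O) = 2*O**2)
v(Y) = -7/4 + 3*Y**2/4 (v(Y) = -1 + (3*(2*Y**2 - 2))/8 = -1 + (3*(-2 + 2*Y**2))/8 = -1 + (-6 + 6*Y**2)/8 = -1 + (-3/4 + 3*Y**2/4) = -7/4 + 3*Y**2/4)
48744/(-46004) + 48595/v(D(-13)) = 48744/(-46004) + 48595/(-7/4 + (3/4)*(-13)**2) = 48744*(-1/46004) + 48595/(-7/4 + (3/4)*169) = -12186/11501 + 48595/(-7/4 + 507/4) = -12186/11501 + 48595/125 = -12186/11501 + 48595*(1/125) = -12186/11501 + 9719/25 = 111473569/287525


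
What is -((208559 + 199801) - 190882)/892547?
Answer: -217478/892547 ≈ -0.24366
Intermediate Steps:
-((208559 + 199801) - 190882)/892547 = -(408360 - 190882)/892547 = -217478/892547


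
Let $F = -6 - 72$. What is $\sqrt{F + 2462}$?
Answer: $4 \sqrt{149} \approx 48.826$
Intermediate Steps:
$F = -78$ ($F = -6 - 72 = -78$)
$\sqrt{F + 2462} = \sqrt{-78 + 2462} = \sqrt{2384} = 4 \sqrt{149}$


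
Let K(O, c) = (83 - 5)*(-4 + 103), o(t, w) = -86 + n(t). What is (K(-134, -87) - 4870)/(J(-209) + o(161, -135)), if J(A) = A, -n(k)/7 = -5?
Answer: -713/65 ≈ -10.969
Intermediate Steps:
n(k) = 35 (n(k) = -7*(-5) = 35)
o(t, w) = -51 (o(t, w) = -86 + 35 = -51)
K(O, c) = 7722 (K(O, c) = 78*99 = 7722)
(K(-134, -87) - 4870)/(J(-209) + o(161, -135)) = (7722 - 4870)/(-209 - 51) = 2852/(-260) = 2852*(-1/260) = -713/65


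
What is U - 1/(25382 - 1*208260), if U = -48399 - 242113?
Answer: -53128253535/182878 ≈ -2.9051e+5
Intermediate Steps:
U = -290512
U - 1/(25382 - 1*208260) = -290512 - 1/(25382 - 1*208260) = -290512 - 1/(25382 - 208260) = -290512 - 1/(-182878) = -290512 - 1*(-1/182878) = -290512 + 1/182878 = -53128253535/182878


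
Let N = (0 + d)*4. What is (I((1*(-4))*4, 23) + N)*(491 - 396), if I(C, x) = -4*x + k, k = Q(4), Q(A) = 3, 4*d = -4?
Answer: -8835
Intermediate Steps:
d = -1 (d = (1/4)*(-4) = -1)
N = -4 (N = (0 - 1)*4 = -1*4 = -4)
k = 3
I(C, x) = 3 - 4*x (I(C, x) = -4*x + 3 = 3 - 4*x)
(I((1*(-4))*4, 23) + N)*(491 - 396) = ((3 - 4*23) - 4)*(491 - 396) = ((3 - 92) - 4)*95 = (-89 - 4)*95 = -93*95 = -8835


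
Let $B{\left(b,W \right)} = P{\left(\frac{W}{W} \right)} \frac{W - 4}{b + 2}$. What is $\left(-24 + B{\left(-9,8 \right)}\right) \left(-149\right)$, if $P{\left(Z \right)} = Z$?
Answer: $\frac{25628}{7} \approx 3661.1$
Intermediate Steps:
$B{\left(b,W \right)} = \frac{-4 + W}{2 + b}$ ($B{\left(b,W \right)} = \frac{W}{W} \frac{W - 4}{b + 2} = 1 \frac{-4 + W}{2 + b} = \frac{-4 + W}{2 + b}$)
$\left(-24 + B{\left(-9,8 \right)}\right) \left(-149\right) = \left(-24 + \frac{-4 + 8}{2 - 9}\right) \left(-149\right) = \left(-24 + \frac{1}{-7} \cdot 4\right) \left(-149\right) = \left(-24 - \frac{4}{7}\right) \left(-149\right) = \left(- \frac{172}{7}\right) \left(-149\right) = \frac{25628}{7}$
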